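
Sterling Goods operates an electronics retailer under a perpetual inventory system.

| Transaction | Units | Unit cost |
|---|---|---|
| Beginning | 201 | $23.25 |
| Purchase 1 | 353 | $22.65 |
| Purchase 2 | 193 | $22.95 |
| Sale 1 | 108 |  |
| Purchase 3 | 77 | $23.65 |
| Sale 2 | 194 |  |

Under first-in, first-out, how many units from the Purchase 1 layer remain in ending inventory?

252

Sale 1 (108) [FIFO — oldest first]: 108 @ $23.25 = $2,511.00
Sale 2 (194) [FIFO — oldest first]: 93 @ $23.25 + 101 @ $22.65 = $4,449.90
Total COGS = $2,511.00 + $4,449.90 = $6,960.90
Ending inventory: 252 @ $22.65 + 193 @ $22.95 + 77 @ $23.65 = $11,958.20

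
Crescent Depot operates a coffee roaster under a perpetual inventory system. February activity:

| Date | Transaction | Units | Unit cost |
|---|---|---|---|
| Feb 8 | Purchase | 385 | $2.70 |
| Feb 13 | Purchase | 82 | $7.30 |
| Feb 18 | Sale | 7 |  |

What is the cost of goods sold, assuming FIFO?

COGS = $18.90

Feb 18, 7 sold [FIFO — oldest first]: 7 @ $2.70 = $18.90
Ending inventory: 378 @ $2.70 + 82 @ $7.30 = $1,619.20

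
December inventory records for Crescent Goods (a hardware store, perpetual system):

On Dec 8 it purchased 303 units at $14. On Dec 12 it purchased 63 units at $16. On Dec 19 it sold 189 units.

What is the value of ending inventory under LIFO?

Ending inventory = $2,478

Dec 19, 189 sold [LIFO — newest first]: 63 @ $16 + 126 @ $14 = $2,772
Ending inventory: 177 @ $14 = $2,478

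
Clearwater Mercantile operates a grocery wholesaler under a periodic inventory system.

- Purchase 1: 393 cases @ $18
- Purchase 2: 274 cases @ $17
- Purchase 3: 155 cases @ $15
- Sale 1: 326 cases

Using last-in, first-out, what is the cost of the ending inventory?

Ending inventory = $8,825

Sale 1 (326) [LIFO — newest first]: 155 @ $15 + 171 @ $17 = $5,232
Ending inventory: 393 @ $18 + 103 @ $17 = $8,825
Check: goods available $14,057 = COGS $5,232 + ending $8,825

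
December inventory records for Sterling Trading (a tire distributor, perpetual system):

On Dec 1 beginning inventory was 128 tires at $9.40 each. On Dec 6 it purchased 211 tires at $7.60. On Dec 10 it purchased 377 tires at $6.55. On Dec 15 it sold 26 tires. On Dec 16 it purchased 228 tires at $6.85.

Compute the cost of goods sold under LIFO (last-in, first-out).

COGS = $170.30

Dec 15, 26 sold [LIFO — newest first]: 26 @ $6.55 = $170.30
Ending inventory: 128 @ $9.40 + 211 @ $7.60 + 351 @ $6.55 + 228 @ $6.85 = $6,667.65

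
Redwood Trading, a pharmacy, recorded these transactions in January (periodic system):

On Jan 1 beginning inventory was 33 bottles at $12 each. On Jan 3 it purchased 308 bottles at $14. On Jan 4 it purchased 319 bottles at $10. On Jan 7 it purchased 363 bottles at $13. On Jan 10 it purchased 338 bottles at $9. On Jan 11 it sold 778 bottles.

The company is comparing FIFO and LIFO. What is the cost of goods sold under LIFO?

COGS = $8,531

FIFO COGS: 33 @ $12 + 308 @ $14 + 319 @ $10 + 118 @ $13 = $9,432
LIFO COGS: 338 @ $9 + 363 @ $13 + 77 @ $10 = $8,531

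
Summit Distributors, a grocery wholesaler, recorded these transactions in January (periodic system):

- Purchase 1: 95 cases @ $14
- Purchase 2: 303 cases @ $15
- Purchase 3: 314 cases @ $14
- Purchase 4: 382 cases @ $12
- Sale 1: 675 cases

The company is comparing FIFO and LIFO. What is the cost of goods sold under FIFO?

FIFO COGS: 95 @ $14 + 303 @ $15 + 277 @ $14 = $9,753
LIFO COGS: 382 @ $12 + 293 @ $14 = $8,686

COGS = $9,753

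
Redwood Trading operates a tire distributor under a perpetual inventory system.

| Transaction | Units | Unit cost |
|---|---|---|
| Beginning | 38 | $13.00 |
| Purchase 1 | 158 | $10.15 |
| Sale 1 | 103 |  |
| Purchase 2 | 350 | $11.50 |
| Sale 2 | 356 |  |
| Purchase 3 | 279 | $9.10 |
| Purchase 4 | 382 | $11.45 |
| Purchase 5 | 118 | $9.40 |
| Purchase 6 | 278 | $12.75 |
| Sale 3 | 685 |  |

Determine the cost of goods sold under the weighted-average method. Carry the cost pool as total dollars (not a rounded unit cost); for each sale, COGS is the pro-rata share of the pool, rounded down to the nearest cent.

After Beginning: 38 on hand, pool $494.00 (≈ $13.0000 each)
After Purchase 1: 196 on hand, pool $2,097.70 (≈ $10.7026 each)
Sale 1, sell 103: 103/196 × $2,097.70 → $1,102.36
After Purchase 2: 443 on hand, pool $5,020.34 (≈ $11.3326 each)
Sale 2, sell 356: 356/443 × $5,020.34 → $4,034.40
After Purchase 3: 366 on hand, pool $3,524.84 (≈ $9.6307 each)
After Purchase 4: 748 on hand, pool $7,898.74 (≈ $10.5598 each)
After Purchase 5: 866 on hand, pool $9,007.94 (≈ $10.4018 each)
After Purchase 6: 1144 on hand, pool $12,552.44 (≈ $10.9724 each)
Sale 3, sell 685: 685/1144 × $12,552.44 → $7,516.10
Total COGS = $1,102.36 + $4,034.40 + $7,516.10 = $12,652.86
Ending inventory (cost pool remaining) = $5,036.34

COGS = $12,652.86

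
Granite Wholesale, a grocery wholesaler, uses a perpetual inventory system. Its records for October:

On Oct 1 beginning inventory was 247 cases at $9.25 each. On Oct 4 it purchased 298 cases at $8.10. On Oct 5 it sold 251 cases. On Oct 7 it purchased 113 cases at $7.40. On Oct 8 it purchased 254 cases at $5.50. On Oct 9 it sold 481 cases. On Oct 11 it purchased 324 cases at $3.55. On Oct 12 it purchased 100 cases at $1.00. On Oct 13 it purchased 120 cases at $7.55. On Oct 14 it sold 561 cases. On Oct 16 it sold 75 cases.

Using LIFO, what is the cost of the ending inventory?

Oct 5, 251 sold [LIFO — newest first]: 251 @ $8.10 = $2,033.10
Oct 9, 481 sold [LIFO — newest first]: 254 @ $5.50 + 113 @ $7.40 + 47 @ $8.10 + 67 @ $9.25 = $3,233.65
Oct 14, 561 sold [LIFO — newest first]: 120 @ $7.55 + 100 @ $1.00 + 324 @ $3.55 + 17 @ $9.25 = $2,313.45
Oct 16, 75 sold [LIFO — newest first]: 75 @ $9.25 = $693.75
Total COGS = $2,033.10 + $3,233.65 + $2,313.45 + $693.75 = $8,273.95
Ending inventory: 88 @ $9.25 = $814.00
Check: goods available $9,087.95 = COGS $8,273.95 + ending $814.00

Ending inventory = $814.00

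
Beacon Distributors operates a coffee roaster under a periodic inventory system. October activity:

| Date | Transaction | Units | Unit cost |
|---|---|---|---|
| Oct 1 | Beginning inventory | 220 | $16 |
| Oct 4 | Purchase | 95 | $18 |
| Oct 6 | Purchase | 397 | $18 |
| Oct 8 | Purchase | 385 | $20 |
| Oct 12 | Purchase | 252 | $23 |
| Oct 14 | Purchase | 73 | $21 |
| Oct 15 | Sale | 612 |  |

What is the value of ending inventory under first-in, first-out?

Oct 15, 612 sold [FIFO — oldest first]: 220 @ $16 + 95 @ $18 + 297 @ $18 = $10,576
Ending inventory: 100 @ $18 + 385 @ $20 + 252 @ $23 + 73 @ $21 = $16,829

Ending inventory = $16,829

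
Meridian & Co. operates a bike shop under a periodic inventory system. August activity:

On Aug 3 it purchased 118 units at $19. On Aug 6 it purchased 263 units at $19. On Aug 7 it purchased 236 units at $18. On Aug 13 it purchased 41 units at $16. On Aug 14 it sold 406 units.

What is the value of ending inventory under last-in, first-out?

Ending inventory = $4,788

Aug 14, 406 sold [LIFO — newest first]: 41 @ $16 + 236 @ $18 + 129 @ $19 = $7,355
Ending inventory: 118 @ $19 + 134 @ $19 = $4,788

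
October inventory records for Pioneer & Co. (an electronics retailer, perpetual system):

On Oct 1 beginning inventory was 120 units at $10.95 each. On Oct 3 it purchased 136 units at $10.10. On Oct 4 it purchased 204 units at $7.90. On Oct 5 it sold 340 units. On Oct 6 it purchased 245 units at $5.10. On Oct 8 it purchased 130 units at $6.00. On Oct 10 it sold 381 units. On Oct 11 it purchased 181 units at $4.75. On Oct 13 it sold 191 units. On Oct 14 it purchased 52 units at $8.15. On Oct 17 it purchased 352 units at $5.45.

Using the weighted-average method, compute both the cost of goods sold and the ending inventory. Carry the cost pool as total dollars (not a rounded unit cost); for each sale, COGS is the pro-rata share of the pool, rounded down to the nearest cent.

COGS = $6,629.51; ending inventory = $2,901.14

After Oct 1: 120 on hand, pool $1,314.00 (≈ $10.9500 each)
After Oct 3: 256 on hand, pool $2,687.60 (≈ $10.4984 each)
After Oct 4: 460 on hand, pool $4,299.20 (≈ $9.3461 each)
Oct 5, sell 340: 340/460 × $4,299.20 → $3,177.66
After Oct 6: 365 on hand, pool $2,371.04 (≈ $6.4960 each)
After Oct 8: 495 on hand, pool $3,151.04 (≈ $6.3657 each)
Oct 10, sell 381: 381/495 × $3,151.04 → $2,425.34
After Oct 11: 295 on hand, pool $1,585.45 (≈ $5.3744 each)
Oct 13, sell 191: 191/295 × $1,585.45 → $1,026.51
After Oct 14: 156 on hand, pool $982.74 (≈ $6.2996 each)
After Oct 17: 508 on hand, pool $2,901.14 (≈ $5.7109 each)
Total COGS = $3,177.66 + $2,425.34 + $1,026.51 = $6,629.51
Ending inventory (cost pool remaining) = $2,901.14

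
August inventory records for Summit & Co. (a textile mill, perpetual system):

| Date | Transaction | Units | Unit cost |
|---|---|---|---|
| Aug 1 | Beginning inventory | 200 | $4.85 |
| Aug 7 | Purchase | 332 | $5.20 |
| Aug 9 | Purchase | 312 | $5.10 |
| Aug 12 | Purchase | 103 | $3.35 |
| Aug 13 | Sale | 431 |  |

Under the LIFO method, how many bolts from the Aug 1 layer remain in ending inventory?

200

Aug 13, 431 sold [LIFO — newest first]: 103 @ $3.35 + 312 @ $5.10 + 16 @ $5.20 = $2,019.45
Ending inventory: 200 @ $4.85 + 316 @ $5.20 = $2,613.20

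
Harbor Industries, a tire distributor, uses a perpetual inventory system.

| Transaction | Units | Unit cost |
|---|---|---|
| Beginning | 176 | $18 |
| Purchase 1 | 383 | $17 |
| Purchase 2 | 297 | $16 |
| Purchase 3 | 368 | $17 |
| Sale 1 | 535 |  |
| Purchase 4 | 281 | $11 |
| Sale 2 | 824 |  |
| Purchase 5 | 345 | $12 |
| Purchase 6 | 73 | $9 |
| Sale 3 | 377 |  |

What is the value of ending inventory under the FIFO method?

Ending inventory = $2,025

Sale 1 (535) [FIFO — oldest first]: 176 @ $18 + 359 @ $17 = $9,271
Sale 2 (824) [FIFO — oldest first]: 24 @ $17 + 297 @ $16 + 368 @ $17 + 135 @ $11 = $12,901
Sale 3 (377) [FIFO — oldest first]: 146 @ $11 + 231 @ $12 = $4,378
Total COGS = $9,271 + $12,901 + $4,378 = $26,550
Ending inventory: 114 @ $12 + 73 @ $9 = $2,025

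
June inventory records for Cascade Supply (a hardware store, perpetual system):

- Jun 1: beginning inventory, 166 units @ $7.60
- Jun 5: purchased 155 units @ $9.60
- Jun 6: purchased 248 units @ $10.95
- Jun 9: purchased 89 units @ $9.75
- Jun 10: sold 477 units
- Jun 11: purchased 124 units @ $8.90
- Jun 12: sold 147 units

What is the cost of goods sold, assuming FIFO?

Jun 10, 477 sold [FIFO — oldest first]: 166 @ $7.60 + 155 @ $9.60 + 156 @ $10.95 = $4,457.80
Jun 12, 147 sold [FIFO — oldest first]: 92 @ $10.95 + 55 @ $9.75 = $1,543.65
Total COGS = $4,457.80 + $1,543.65 = $6,001.45
Ending inventory: 34 @ $9.75 + 124 @ $8.90 = $1,435.10

COGS = $6,001.45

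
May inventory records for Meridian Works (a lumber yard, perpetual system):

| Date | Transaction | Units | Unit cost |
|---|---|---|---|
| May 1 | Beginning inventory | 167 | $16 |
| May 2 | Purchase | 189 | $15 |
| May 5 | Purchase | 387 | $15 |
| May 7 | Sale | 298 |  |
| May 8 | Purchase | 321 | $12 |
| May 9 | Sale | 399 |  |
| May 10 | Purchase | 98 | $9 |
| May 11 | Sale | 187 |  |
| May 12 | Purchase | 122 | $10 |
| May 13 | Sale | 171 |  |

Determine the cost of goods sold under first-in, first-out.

COGS = $15,056

May 7, 298 sold [FIFO — oldest first]: 167 @ $16 + 131 @ $15 = $4,637
May 9, 399 sold [FIFO — oldest first]: 58 @ $15 + 341 @ $15 = $5,985
May 11, 187 sold [FIFO — oldest first]: 46 @ $15 + 141 @ $12 = $2,382
May 13, 171 sold [FIFO — oldest first]: 171 @ $12 = $2,052
Total COGS = $4,637 + $5,985 + $2,382 + $2,052 = $15,056
Ending inventory: 9 @ $12 + 98 @ $9 + 122 @ $10 = $2,210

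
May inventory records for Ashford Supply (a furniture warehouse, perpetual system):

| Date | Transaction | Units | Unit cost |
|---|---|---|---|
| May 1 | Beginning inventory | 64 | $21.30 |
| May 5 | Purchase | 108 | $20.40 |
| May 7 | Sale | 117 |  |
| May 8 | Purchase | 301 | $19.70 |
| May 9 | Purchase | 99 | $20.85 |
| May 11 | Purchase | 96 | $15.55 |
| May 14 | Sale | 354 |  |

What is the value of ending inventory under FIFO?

May 7, 117 sold [FIFO — oldest first]: 64 @ $21.30 + 53 @ $20.40 = $2,444.40
May 14, 354 sold [FIFO — oldest first]: 55 @ $20.40 + 299 @ $19.70 = $7,012.30
Total COGS = $2,444.40 + $7,012.30 = $9,456.70
Ending inventory: 2 @ $19.70 + 99 @ $20.85 + 96 @ $15.55 = $3,596.35
Check: goods available $13,053.05 = COGS $9,456.70 + ending $3,596.35

Ending inventory = $3,596.35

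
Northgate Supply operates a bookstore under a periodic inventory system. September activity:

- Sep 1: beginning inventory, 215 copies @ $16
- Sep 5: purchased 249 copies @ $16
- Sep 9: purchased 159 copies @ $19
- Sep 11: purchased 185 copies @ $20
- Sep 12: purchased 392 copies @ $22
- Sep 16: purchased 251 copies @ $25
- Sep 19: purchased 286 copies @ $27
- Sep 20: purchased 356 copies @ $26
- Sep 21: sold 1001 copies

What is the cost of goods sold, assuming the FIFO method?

Sep 21, 1001 sold [FIFO — oldest first]: 215 @ $16 + 249 @ $16 + 159 @ $19 + 185 @ $20 + 193 @ $22 = $18,391
Ending inventory: 199 @ $22 + 251 @ $25 + 286 @ $27 + 356 @ $26 = $27,631
Check: goods available $46,022 = COGS $18,391 + ending $27,631

COGS = $18,391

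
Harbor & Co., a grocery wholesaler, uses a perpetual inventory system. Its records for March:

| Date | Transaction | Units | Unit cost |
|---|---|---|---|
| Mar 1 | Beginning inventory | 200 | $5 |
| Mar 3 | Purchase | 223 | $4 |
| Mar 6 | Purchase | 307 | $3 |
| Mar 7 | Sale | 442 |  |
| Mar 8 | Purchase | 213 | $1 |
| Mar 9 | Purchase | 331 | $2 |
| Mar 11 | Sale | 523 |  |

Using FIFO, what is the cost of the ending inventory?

Mar 7, 442 sold [FIFO — oldest first]: 200 @ $5 + 223 @ $4 + 19 @ $3 = $1,949
Mar 11, 523 sold [FIFO — oldest first]: 288 @ $3 + 213 @ $1 + 22 @ $2 = $1,121
Total COGS = $1,949 + $1,121 = $3,070
Ending inventory: 309 @ $2 = $618

Ending inventory = $618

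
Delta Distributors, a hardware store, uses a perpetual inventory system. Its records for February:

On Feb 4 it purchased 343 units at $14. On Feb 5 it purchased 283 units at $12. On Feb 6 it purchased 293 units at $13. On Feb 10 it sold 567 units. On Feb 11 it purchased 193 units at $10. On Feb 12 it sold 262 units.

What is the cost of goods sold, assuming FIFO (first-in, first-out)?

COGS = $10,837

Feb 10, 567 sold [FIFO — oldest first]: 343 @ $14 + 224 @ $12 = $7,490
Feb 12, 262 sold [FIFO — oldest first]: 59 @ $12 + 203 @ $13 = $3,347
Total COGS = $7,490 + $3,347 = $10,837
Ending inventory: 90 @ $13 + 193 @ $10 = $3,100
Check: goods available $13,937 = COGS $10,837 + ending $3,100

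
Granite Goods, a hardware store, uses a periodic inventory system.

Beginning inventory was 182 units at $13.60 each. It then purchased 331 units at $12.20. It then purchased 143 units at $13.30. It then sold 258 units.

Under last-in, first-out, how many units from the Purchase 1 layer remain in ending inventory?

Sale 1 (258) [LIFO — newest first]: 143 @ $13.30 + 115 @ $12.20 = $3,304.90
Ending inventory: 182 @ $13.60 + 216 @ $12.20 = $5,110.40

216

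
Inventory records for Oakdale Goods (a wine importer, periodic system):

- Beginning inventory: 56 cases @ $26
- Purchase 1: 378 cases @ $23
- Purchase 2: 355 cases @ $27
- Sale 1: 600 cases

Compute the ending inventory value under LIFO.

Sale 1 (600) [LIFO — newest first]: 355 @ $27 + 245 @ $23 = $15,220
Ending inventory: 56 @ $26 + 133 @ $23 = $4,515

Ending inventory = $4,515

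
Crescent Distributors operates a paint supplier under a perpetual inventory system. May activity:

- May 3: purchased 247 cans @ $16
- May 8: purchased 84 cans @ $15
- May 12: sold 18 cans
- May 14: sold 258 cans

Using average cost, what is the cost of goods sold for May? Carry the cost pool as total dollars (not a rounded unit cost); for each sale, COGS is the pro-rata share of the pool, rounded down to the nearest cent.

COGS = $4,345.95

After May 3: 247 on hand, pool $3,952.00 (≈ $16.0000 each)
After May 8: 331 on hand, pool $5,212.00 (≈ $15.7462 each)
May 12, sell 18: 18/331 × $5,212.00 → $283.43
May 14, sell 258: 258/313 × $4,928.57 → $4,062.52
Total COGS = $283.43 + $4,062.52 = $4,345.95
Ending inventory (cost pool remaining) = $866.05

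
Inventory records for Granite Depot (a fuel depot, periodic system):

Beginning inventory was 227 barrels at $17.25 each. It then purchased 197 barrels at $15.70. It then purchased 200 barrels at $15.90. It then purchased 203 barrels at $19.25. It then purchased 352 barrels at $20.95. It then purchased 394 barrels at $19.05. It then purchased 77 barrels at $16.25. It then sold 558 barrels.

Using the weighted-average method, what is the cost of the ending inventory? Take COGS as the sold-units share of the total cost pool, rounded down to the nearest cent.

Ending inventory = $20,005.28

Sale 1, sell 558: 558/1650 × $30,227.75 → $10,222.47
Ending inventory (cost pool remaining) = $20,005.28
Check: goods available $30,227.75 = COGS $10,222.47 + ending $20,005.28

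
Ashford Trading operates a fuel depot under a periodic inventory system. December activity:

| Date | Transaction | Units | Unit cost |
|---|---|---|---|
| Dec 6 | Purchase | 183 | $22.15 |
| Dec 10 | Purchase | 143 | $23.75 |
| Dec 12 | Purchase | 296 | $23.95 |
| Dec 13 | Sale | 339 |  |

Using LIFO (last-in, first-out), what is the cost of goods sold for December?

COGS = $8,110.45

Dec 13, 339 sold [LIFO — newest first]: 296 @ $23.95 + 43 @ $23.75 = $8,110.45
Ending inventory: 183 @ $22.15 + 100 @ $23.75 = $6,428.45
Check: goods available $14,538.90 = COGS $8,110.45 + ending $6,428.45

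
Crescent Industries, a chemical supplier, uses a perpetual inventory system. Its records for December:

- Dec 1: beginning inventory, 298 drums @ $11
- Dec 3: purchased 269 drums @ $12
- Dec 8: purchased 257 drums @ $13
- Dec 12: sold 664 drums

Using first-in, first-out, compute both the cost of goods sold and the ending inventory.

COGS = $7,767; ending inventory = $2,080

Dec 12, 664 sold [FIFO — oldest first]: 298 @ $11 + 269 @ $12 + 97 @ $13 = $7,767
Ending inventory: 160 @ $13 = $2,080
Check: goods available $9,847 = COGS $7,767 + ending $2,080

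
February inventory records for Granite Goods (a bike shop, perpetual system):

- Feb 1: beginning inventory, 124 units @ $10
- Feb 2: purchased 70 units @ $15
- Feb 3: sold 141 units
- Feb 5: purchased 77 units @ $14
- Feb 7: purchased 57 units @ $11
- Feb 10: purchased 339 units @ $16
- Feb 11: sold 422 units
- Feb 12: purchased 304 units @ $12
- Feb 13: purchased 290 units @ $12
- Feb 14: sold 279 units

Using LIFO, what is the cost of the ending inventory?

Feb 3, 141 sold [LIFO — newest first]: 70 @ $15 + 71 @ $10 = $1,760
Feb 11, 422 sold [LIFO — newest first]: 339 @ $16 + 57 @ $11 + 26 @ $14 = $6,415
Feb 14, 279 sold [LIFO — newest first]: 279 @ $12 = $3,348
Total COGS = $1,760 + $6,415 + $3,348 = $11,523
Ending inventory: 53 @ $10 + 51 @ $14 + 304 @ $12 + 11 @ $12 = $5,024

Ending inventory = $5,024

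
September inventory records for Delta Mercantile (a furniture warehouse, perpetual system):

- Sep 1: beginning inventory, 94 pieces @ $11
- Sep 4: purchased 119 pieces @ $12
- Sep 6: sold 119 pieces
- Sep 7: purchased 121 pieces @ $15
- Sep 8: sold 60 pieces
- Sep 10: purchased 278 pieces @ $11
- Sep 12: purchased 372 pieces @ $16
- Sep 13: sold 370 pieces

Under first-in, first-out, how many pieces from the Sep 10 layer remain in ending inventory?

Sep 6, 119 sold [FIFO — oldest first]: 94 @ $11 + 25 @ $12 = $1,334
Sep 8, 60 sold [FIFO — oldest first]: 60 @ $12 = $720
Sep 13, 370 sold [FIFO — oldest first]: 34 @ $12 + 121 @ $15 + 215 @ $11 = $4,588
Total COGS = $1,334 + $720 + $4,588 = $6,642
Ending inventory: 63 @ $11 + 372 @ $16 = $6,645
Check: goods available $13,287 = COGS $6,642 + ending $6,645

63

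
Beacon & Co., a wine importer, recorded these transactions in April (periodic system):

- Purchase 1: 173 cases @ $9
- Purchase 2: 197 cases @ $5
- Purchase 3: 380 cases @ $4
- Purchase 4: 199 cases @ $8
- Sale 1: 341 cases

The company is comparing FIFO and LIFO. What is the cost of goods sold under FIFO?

FIFO COGS: 173 @ $9 + 168 @ $5 = $2,397
LIFO COGS: 199 @ $8 + 142 @ $4 = $2,160

COGS = $2,397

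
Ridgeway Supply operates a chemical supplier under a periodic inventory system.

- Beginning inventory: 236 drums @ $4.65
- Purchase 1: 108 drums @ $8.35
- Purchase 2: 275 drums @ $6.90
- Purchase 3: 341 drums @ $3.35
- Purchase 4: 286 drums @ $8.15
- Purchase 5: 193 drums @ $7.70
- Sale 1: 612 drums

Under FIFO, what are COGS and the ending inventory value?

Sale 1 (612) [FIFO — oldest first]: 236 @ $4.65 + 108 @ $8.35 + 268 @ $6.90 = $3,848.40
Ending inventory: 7 @ $6.90 + 341 @ $3.35 + 286 @ $8.15 + 193 @ $7.70 = $5,007.65

COGS = $3,848.40; ending inventory = $5,007.65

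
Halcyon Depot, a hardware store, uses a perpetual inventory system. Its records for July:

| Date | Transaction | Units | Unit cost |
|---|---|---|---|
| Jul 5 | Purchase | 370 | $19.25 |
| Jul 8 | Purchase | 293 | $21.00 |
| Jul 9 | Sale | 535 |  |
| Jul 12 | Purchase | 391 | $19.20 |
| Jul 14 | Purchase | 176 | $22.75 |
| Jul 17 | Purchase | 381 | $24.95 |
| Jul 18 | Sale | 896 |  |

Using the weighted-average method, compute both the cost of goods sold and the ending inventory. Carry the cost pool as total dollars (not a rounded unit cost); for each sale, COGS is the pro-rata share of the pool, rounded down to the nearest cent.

After Jul 5: 370 on hand, pool $7,122.50 (≈ $19.2500 each)
After Jul 8: 663 on hand, pool $13,275.50 (≈ $20.0234 each)
Jul 9, sell 535: 535/663 × $13,275.50 → $10,712.50
After Jul 12: 519 on hand, pool $10,070.20 (≈ $19.4031 each)
After Jul 14: 695 on hand, pool $14,074.20 (≈ $20.2506 each)
After Jul 17: 1076 on hand, pool $23,580.15 (≈ $21.9146 each)
Jul 18, sell 896: 896/1076 × $23,580.15 → $19,635.51
Total COGS = $10,712.50 + $19,635.51 = $30,348.01
Ending inventory (cost pool remaining) = $3,944.64

COGS = $30,348.01; ending inventory = $3,944.64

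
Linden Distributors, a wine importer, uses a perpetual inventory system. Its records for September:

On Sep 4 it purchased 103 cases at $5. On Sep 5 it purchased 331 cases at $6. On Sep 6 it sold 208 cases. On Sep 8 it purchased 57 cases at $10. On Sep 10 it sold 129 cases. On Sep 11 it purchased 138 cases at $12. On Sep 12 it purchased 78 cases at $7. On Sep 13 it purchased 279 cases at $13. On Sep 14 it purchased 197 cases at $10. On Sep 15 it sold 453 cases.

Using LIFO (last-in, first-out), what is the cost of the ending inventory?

Sep 6, 208 sold [LIFO — newest first]: 208 @ $6 = $1,248
Sep 10, 129 sold [LIFO — newest first]: 57 @ $10 + 72 @ $6 = $1,002
Sep 15, 453 sold [LIFO — newest first]: 197 @ $10 + 256 @ $13 = $5,298
Total COGS = $1,248 + $1,002 + $5,298 = $7,548
Ending inventory: 103 @ $5 + 51 @ $6 + 138 @ $12 + 78 @ $7 + 23 @ $13 = $3,322

Ending inventory = $3,322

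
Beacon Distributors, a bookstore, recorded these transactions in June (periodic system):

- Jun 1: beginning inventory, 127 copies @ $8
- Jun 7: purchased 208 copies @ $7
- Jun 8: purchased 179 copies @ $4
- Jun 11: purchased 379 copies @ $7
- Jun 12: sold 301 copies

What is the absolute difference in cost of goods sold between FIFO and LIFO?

FIFO COGS: 127 @ $8 + 174 @ $7 = $2,234
LIFO COGS: 301 @ $7 = $2,107
Difference = |$2,234 − $2,107| = $127

$127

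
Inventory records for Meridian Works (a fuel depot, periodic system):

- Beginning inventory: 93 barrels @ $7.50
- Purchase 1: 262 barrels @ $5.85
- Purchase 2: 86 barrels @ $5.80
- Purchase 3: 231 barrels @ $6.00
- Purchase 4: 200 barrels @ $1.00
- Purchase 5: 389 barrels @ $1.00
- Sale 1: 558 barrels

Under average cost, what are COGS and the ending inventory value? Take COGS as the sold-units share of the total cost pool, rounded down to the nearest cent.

Sale 1, sell 558: 558/1261 × $4,704.00 → $2,081.54
Ending inventory (cost pool remaining) = $2,622.46

COGS = $2,081.54; ending inventory = $2,622.46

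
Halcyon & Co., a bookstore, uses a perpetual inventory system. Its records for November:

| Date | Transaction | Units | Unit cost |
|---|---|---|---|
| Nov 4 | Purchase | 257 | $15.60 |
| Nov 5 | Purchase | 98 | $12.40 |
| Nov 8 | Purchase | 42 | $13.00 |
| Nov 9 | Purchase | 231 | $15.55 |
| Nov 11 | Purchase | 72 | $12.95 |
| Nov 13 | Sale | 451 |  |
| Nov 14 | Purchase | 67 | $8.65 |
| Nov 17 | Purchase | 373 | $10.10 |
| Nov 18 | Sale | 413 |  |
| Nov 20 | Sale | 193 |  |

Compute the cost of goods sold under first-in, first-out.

Nov 13, 451 sold [FIFO — oldest first]: 257 @ $15.60 + 98 @ $12.40 + 42 @ $13.00 + 54 @ $15.55 = $6,610.10
Nov 18, 413 sold [FIFO — oldest first]: 177 @ $15.55 + 72 @ $12.95 + 67 @ $8.65 + 97 @ $10.10 = $5,244.00
Nov 20, 193 sold [FIFO — oldest first]: 193 @ $10.10 = $1,949.30
Total COGS = $6,610.10 + $5,244.00 + $1,949.30 = $13,803.40
Ending inventory: 83 @ $10.10 = $838.30
Check: goods available $14,641.70 = COGS $13,803.40 + ending $838.30

COGS = $13,803.40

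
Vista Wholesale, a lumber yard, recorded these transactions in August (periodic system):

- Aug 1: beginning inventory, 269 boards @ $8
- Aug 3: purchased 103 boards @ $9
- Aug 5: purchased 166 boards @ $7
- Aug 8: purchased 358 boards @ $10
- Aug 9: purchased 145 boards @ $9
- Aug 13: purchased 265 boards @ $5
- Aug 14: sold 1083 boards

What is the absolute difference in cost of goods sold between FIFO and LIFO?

FIFO COGS: 269 @ $8 + 103 @ $9 + 166 @ $7 + 358 @ $10 + 145 @ $9 + 42 @ $5 = $9,336
LIFO COGS: 265 @ $5 + 145 @ $9 + 358 @ $10 + 166 @ $7 + 103 @ $9 + 46 @ $8 = $8,667
Difference = |$9,336 − $8,667| = $669

$669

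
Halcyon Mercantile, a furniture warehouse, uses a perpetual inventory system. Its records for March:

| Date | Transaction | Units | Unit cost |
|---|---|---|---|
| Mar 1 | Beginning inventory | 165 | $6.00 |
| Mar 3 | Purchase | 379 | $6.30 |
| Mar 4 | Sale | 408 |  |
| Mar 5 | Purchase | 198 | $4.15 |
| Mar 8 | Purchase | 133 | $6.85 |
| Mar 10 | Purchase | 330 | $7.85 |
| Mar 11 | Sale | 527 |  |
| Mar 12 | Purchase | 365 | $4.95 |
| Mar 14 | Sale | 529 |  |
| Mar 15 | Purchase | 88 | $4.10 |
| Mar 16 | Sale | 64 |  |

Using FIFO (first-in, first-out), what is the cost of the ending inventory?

Ending inventory = $568.70

Mar 4, 408 sold [FIFO — oldest first]: 165 @ $6.00 + 243 @ $6.30 = $2,520.90
Mar 11, 527 sold [FIFO — oldest first]: 136 @ $6.30 + 198 @ $4.15 + 133 @ $6.85 + 60 @ $7.85 = $3,060.55
Mar 14, 529 sold [FIFO — oldest first]: 270 @ $7.85 + 259 @ $4.95 = $3,401.55
Mar 16, 64 sold [FIFO — oldest first]: 64 @ $4.95 = $316.80
Total COGS = $2,520.90 + $3,060.55 + $3,401.55 + $316.80 = $9,299.80
Ending inventory: 42 @ $4.95 + 88 @ $4.10 = $568.70
Check: goods available $9,868.50 = COGS $9,299.80 + ending $568.70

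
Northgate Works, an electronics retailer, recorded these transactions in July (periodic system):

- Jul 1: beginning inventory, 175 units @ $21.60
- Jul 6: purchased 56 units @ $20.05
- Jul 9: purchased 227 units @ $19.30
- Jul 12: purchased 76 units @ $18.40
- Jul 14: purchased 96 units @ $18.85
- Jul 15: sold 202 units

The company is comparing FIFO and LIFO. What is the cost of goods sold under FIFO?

FIFO COGS: 175 @ $21.60 + 27 @ $20.05 = $4,321.35
LIFO COGS: 96 @ $18.85 + 76 @ $18.40 + 30 @ $19.30 = $3,787.00

COGS = $4,321.35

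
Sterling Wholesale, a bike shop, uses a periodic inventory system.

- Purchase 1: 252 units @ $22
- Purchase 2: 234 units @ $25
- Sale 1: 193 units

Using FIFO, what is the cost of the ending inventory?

Ending inventory = $7,148

Sale 1 (193) [FIFO — oldest first]: 193 @ $22 = $4,246
Ending inventory: 59 @ $22 + 234 @ $25 = $7,148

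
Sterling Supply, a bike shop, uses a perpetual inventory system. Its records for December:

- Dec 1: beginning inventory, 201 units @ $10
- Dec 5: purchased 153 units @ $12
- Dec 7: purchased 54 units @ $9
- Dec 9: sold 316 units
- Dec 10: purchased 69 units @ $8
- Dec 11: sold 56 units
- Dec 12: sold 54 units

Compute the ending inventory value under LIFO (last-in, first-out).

Ending inventory = $510

Dec 9, 316 sold [LIFO — newest first]: 54 @ $9 + 153 @ $12 + 109 @ $10 = $3,412
Dec 11, 56 sold [LIFO — newest first]: 56 @ $8 = $448
Dec 12, 54 sold [LIFO — newest first]: 13 @ $8 + 41 @ $10 = $514
Total COGS = $3,412 + $448 + $514 = $4,374
Ending inventory: 51 @ $10 = $510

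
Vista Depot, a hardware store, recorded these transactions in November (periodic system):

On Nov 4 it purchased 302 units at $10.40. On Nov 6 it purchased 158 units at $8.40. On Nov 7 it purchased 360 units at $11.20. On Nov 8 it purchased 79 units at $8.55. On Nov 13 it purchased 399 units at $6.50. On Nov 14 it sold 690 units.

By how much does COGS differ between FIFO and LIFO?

FIFO COGS: 302 @ $10.40 + 158 @ $8.40 + 230 @ $11.20 = $7,044.00
LIFO COGS: 399 @ $6.50 + 79 @ $8.55 + 212 @ $11.20 = $5,643.35
Difference = |$7,044.00 − $5,643.35| = $1,400.65

$1,400.65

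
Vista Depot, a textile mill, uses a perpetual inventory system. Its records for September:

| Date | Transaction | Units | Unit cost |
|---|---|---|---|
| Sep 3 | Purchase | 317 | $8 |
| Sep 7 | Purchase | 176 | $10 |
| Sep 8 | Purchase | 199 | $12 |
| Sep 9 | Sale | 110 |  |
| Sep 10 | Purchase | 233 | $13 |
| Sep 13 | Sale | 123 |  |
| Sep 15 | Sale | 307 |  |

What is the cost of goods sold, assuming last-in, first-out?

COGS = $6,497

Sep 9, 110 sold [LIFO — newest first]: 110 @ $12 = $1,320
Sep 13, 123 sold [LIFO — newest first]: 123 @ $13 = $1,599
Sep 15, 307 sold [LIFO — newest first]: 110 @ $13 + 89 @ $12 + 108 @ $10 = $3,578
Total COGS = $1,320 + $1,599 + $3,578 = $6,497
Ending inventory: 317 @ $8 + 68 @ $10 = $3,216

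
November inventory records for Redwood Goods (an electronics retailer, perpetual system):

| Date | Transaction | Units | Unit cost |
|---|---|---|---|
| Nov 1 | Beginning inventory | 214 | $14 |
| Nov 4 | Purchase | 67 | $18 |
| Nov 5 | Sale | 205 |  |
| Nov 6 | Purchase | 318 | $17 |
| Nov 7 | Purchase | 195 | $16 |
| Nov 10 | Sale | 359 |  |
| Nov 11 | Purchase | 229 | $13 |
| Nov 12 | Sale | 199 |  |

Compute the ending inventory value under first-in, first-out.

Ending inventory = $3,473

Nov 5, 205 sold [FIFO — oldest first]: 205 @ $14 = $2,870
Nov 10, 359 sold [FIFO — oldest first]: 9 @ $14 + 67 @ $18 + 283 @ $17 = $6,143
Nov 12, 199 sold [FIFO — oldest first]: 35 @ $17 + 164 @ $16 = $3,219
Total COGS = $2,870 + $6,143 + $3,219 = $12,232
Ending inventory: 31 @ $16 + 229 @ $13 = $3,473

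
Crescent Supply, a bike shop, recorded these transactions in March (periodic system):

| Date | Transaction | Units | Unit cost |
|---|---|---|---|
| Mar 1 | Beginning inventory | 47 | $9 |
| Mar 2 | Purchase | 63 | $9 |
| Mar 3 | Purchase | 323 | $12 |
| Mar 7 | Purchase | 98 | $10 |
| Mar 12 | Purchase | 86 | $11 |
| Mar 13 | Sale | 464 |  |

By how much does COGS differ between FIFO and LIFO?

FIFO COGS: 47 @ $9 + 63 @ $9 + 323 @ $12 + 31 @ $10 = $5,176
LIFO COGS: 86 @ $11 + 98 @ $10 + 280 @ $12 = $5,286
Difference = |$5,176 − $5,286| = $110

$110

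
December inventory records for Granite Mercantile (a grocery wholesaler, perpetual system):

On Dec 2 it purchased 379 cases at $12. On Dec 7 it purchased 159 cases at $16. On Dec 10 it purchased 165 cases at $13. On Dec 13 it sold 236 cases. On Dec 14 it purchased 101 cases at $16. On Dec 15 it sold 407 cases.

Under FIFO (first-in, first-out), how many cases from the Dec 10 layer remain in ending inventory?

60

Dec 13, 236 sold [FIFO — oldest first]: 236 @ $12 = $2,832
Dec 15, 407 sold [FIFO — oldest first]: 143 @ $12 + 159 @ $16 + 105 @ $13 = $5,625
Total COGS = $2,832 + $5,625 = $8,457
Ending inventory: 60 @ $13 + 101 @ $16 = $2,396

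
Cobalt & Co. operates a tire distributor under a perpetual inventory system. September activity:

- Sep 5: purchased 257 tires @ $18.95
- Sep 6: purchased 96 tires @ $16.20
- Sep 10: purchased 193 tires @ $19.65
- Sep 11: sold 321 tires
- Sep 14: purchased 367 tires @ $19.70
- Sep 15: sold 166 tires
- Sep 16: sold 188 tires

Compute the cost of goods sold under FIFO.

Sep 11, 321 sold [FIFO — oldest first]: 257 @ $18.95 + 64 @ $16.20 = $5,906.95
Sep 15, 166 sold [FIFO — oldest first]: 32 @ $16.20 + 134 @ $19.65 = $3,151.50
Sep 16, 188 sold [FIFO — oldest first]: 59 @ $19.65 + 129 @ $19.70 = $3,700.65
Total COGS = $5,906.95 + $3,151.50 + $3,700.65 = $12,759.10
Ending inventory: 238 @ $19.70 = $4,688.60

COGS = $12,759.10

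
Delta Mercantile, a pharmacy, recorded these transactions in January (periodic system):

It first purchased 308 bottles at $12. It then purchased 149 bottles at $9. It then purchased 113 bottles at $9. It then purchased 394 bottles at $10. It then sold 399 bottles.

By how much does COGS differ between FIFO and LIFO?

FIFO COGS: 308 @ $12 + 91 @ $9 = $4,515
LIFO COGS: 394 @ $10 + 5 @ $9 = $3,985
Difference = |$4,515 − $3,985| = $530

$530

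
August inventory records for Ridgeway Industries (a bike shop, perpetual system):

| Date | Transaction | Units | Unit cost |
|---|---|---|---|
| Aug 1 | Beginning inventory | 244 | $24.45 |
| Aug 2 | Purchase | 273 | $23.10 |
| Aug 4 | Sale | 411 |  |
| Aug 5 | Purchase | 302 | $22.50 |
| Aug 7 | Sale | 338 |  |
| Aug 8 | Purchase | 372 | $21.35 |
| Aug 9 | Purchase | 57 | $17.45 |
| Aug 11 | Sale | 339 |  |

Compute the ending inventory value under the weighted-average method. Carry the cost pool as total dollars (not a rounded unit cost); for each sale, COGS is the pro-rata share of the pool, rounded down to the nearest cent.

Ending inventory = $3,377.75

After Aug 1: 244 on hand, pool $5,965.80 (≈ $24.4500 each)
After Aug 2: 517 on hand, pool $12,272.10 (≈ $23.7371 each)
Aug 4, sell 411: 411/517 × $12,272.10 → $9,755.96
After Aug 5: 408 on hand, pool $9,311.14 (≈ $22.8214 each)
Aug 7, sell 338: 338/408 × $9,311.14 → $7,713.64
After Aug 8: 442 on hand, pool $9,539.70 (≈ $21.5830 each)
After Aug 9: 499 on hand, pool $10,534.35 (≈ $21.1109 each)
Aug 11, sell 339: 339/499 × $10,534.35 → $7,156.60
Total COGS = $9,755.96 + $7,713.64 + $7,156.60 = $24,626.20
Ending inventory (cost pool remaining) = $3,377.75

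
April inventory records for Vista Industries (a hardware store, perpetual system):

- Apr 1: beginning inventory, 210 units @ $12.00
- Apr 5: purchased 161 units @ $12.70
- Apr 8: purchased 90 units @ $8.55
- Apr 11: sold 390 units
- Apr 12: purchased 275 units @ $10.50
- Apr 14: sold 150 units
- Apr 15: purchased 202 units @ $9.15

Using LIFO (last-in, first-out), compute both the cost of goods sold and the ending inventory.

Apr 11, 390 sold [LIFO — newest first]: 90 @ $8.55 + 161 @ $12.70 + 139 @ $12.00 = $4,482.20
Apr 14, 150 sold [LIFO — newest first]: 150 @ $10.50 = $1,575.00
Total COGS = $4,482.20 + $1,575.00 = $6,057.20
Ending inventory: 71 @ $12.00 + 125 @ $10.50 + 202 @ $9.15 = $4,012.80

COGS = $6,057.20; ending inventory = $4,012.80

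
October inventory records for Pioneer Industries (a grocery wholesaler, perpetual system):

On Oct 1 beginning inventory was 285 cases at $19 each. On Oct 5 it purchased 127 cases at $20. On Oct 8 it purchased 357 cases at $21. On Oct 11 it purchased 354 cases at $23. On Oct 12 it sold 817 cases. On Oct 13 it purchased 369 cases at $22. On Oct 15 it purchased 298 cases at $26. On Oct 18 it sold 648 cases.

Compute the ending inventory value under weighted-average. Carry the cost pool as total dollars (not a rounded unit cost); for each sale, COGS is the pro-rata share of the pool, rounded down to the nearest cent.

Ending inventory = $7,446.95

After Oct 1: 285 on hand, pool $5,415.00 (≈ $19.0000 each)
After Oct 5: 412 on hand, pool $7,955.00 (≈ $19.3083 each)
After Oct 8: 769 on hand, pool $15,452.00 (≈ $20.0936 each)
After Oct 11: 1123 on hand, pool $23,594.00 (≈ $21.0098 each)
Oct 12, sell 817: 817/1123 × $23,594.00 → $17,165.00
After Oct 13: 675 on hand, pool $14,547.00 (≈ $21.5511 each)
After Oct 15: 973 on hand, pool $22,295.00 (≈ $22.9137 each)
Oct 18, sell 648: 648/973 × $22,295.00 → $14,848.05
Total COGS = $17,165.00 + $14,848.05 = $32,013.05
Ending inventory (cost pool remaining) = $7,446.95
Check: goods available $39,460.00 = COGS $32,013.05 + ending $7,446.95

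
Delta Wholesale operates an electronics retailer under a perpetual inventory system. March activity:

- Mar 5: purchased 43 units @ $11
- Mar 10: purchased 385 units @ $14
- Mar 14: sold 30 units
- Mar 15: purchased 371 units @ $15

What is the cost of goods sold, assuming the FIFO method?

Mar 14, 30 sold [FIFO — oldest first]: 30 @ $11 = $330
Ending inventory: 13 @ $11 + 385 @ $14 + 371 @ $15 = $11,098

COGS = $330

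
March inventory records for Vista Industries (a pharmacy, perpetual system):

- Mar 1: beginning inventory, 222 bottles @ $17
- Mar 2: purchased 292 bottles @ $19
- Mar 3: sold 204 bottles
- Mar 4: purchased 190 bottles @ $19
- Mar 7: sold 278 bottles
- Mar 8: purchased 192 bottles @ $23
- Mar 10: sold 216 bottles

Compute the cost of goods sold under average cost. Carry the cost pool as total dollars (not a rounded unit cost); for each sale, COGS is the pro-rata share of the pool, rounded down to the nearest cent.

After Mar 1: 222 on hand, pool $3,774.00 (≈ $17.0000 each)
After Mar 2: 514 on hand, pool $9,322.00 (≈ $18.1362 each)
Mar 3, sell 204: 204/514 × $9,322.00 → $3,699.78
After Mar 4: 500 on hand, pool $9,232.22 (≈ $18.4644 each)
Mar 7, sell 278: 278/500 × $9,232.22 → $5,133.11
After Mar 8: 414 on hand, pool $8,515.11 (≈ $20.5679 each)
Mar 10, sell 216: 216/414 × $8,515.11 → $4,442.66
Total COGS = $3,699.78 + $5,133.11 + $4,442.66 = $13,275.55
Ending inventory (cost pool remaining) = $4,072.45

COGS = $13,275.55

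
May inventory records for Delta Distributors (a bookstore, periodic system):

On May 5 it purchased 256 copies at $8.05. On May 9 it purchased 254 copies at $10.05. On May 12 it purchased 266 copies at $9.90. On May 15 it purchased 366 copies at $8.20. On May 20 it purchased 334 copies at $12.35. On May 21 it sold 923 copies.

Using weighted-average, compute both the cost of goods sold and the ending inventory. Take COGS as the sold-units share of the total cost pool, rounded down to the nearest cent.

May 21, sell 923: 923/1476 × $14,373.00 → $8,987.99
Ending inventory (cost pool remaining) = $5,385.01
Check: goods available $14,373.00 = COGS $8,987.99 + ending $5,385.01

COGS = $8,987.99; ending inventory = $5,385.01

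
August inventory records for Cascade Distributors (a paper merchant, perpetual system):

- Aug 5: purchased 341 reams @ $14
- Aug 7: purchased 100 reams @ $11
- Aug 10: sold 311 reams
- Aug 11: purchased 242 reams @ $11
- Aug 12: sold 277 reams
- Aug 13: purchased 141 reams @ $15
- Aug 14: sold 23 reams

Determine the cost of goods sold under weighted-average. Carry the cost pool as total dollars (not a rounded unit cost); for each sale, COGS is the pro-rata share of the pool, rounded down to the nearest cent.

COGS = $7,729.45

After Aug 5: 341 on hand, pool $4,774.00 (≈ $14.0000 each)
After Aug 7: 441 on hand, pool $5,874.00 (≈ $13.3197 each)
Aug 10, sell 311: 311/441 × $5,874.00 → $4,142.43
After Aug 11: 372 on hand, pool $4,393.57 (≈ $11.8107 each)
Aug 12, sell 277: 277/372 × $4,393.57 → $3,271.55
After Aug 13: 236 on hand, pool $3,237.02 (≈ $13.7162 each)
Aug 14, sell 23: 23/236 × $3,237.02 → $315.47
Total COGS = $4,142.43 + $3,271.55 + $315.47 = $7,729.45
Ending inventory (cost pool remaining) = $2,921.55
Check: goods available $10,651.00 = COGS $7,729.45 + ending $2,921.55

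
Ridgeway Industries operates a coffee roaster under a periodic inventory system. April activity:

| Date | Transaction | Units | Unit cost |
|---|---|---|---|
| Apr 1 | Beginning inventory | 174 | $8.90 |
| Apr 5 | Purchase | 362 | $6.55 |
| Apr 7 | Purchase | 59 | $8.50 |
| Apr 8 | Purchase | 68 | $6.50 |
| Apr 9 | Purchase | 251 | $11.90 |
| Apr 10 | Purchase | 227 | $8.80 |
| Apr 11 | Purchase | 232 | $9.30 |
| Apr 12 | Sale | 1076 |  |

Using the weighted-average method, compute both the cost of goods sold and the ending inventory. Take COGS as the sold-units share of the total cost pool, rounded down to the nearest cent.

COGS = $9,408.37; ending inventory = $2,596.93

Apr 12, sell 1076: 1076/1373 × $12,005.30 → $9,408.37
Ending inventory (cost pool remaining) = $2,596.93
Check: goods available $12,005.30 = COGS $9,408.37 + ending $2,596.93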